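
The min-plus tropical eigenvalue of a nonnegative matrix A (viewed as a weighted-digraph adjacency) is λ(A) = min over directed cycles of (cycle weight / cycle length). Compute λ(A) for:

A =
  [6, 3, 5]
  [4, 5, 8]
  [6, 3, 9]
λ(A) = 7/2

Enumerate directed cycles and compute their means (weight / length). Sample:
  cycle 0 → 0: weight = 6, length = 1, mean = 6/1 ≈ 6.000
  cycle 1 → 1: weight = 5, length = 1, mean = 5/1 ≈ 5.000
  cycle 2 → 2: weight = 9, length = 1, mean = 9/1 ≈ 9.000
  cycle 0 → 1 → 0: weight = 7, length = 2, mean = 7/2 ≈ 3.500
  cycle 0 → 2 → 0: weight = 11, length = 2, mean = 11/2 ≈ 5.500
  cycle 1 → 0 → 1: weight = 7, length = 2, mean = 7/2 ≈ 3.500
Minimum mean = 3.500, attained e.g. along the cycle 0 → 1 → 0 with weight 7 and length 2. So λ(A) = 7/2 = 7/2.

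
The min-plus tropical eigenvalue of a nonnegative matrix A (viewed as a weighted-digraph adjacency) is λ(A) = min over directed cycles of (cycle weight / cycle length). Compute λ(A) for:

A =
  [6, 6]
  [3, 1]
λ(A) = 1

Enumerate directed cycles and compute their means (weight / length). Sample:
  cycle 0 → 0: weight = 6, length = 1, mean = 6/1 ≈ 6.000
  cycle 1 → 1: weight = 1, length = 1, mean = 1/1 ≈ 1.000
  cycle 0 → 1 → 0: weight = 9, length = 2, mean = 9/2 ≈ 4.500
  cycle 1 → 0 → 1: weight = 9, length = 2, mean = 9/2 ≈ 4.500
Minimum mean = 1.000, attained e.g. along the cycle 1 → 1 with weight 1 and length 1. So λ(A) = 1/1 = 1.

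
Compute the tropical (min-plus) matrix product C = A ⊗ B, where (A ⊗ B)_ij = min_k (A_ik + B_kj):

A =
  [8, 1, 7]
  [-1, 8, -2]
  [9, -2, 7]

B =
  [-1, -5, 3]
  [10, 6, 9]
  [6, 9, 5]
A ⊗ B =
  [7, 3, 10]
  [-2, -6, 2]
  [8, 4, 7]

Apply the min-plus product entry-by-entry:
  C[0][0] = min over k of (A[0][0] + B[0][0] = 8 + -1 = 7, A[0][1] + B[1][0] = 1 + 10 = 11, A[0][2] + B[2][0] = 7 + 6 = 13) = 7 (attained at k = 0)
  C[0][1] = min over k of (A[0][0] + B[0][1] = 8 + -5 = 3, A[0][1] + B[1][1] = 1 + 6 = 7, A[0][2] + B[2][1] = 7 + 9 = 16) = 3 (attained at k = 0)
  C[0][2] = min over k of (A[0][0] + B[0][2] = 8 + 3 = 11, A[0][1] + B[1][2] = 1 + 9 = 10, A[0][2] + B[2][2] = 7 + 5 = 12) = 10 (attained at k = 1)
  C[1][0] = min over k of (A[1][0] + B[0][0] = -1 + -1 = -2, A[1][1] + B[1][0] = 8 + 10 = 18, A[1][2] + B[2][0] = -2 + 6 = 4) = -2 (attained at k = 0)
  C[1][1] = min over k of (A[1][0] + B[0][1] = -1 + -5 = -6, A[1][1] + B[1][1] = 8 + 6 = 14, A[1][2] + B[2][1] = -2 + 9 = 7) = -6 (attained at k = 0)
  C[1][2] = min over k of (A[1][0] + B[0][2] = -1 + 3 = 2, A[1][1] + B[1][2] = 8 + 9 = 17, A[1][2] + B[2][2] = -2 + 5 = 3) = 2 (attained at k = 0)
  C[2][0] = min over k of (A[2][0] + B[0][0] = 9 + -1 = 8, A[2][1] + B[1][0] = -2 + 10 = 8, A[2][2] + B[2][0] = 7 + 6 = 13) = 8 (attained at k = 0)
  C[2][1] = min over k of (A[2][0] + B[0][1] = 9 + -5 = 4, A[2][1] + B[1][1] = -2 + 6 = 4, A[2][2] + B[2][1] = 7 + 9 = 16) = 4 (attained at k = 0)
  C[2][2] = min over k of (A[2][0] + B[0][2] = 9 + 3 = 12, A[2][1] + B[1][2] = -2 + 9 = 7, A[2][2] + B[2][2] = 7 + 5 = 12) = 7 (attained at k = 1)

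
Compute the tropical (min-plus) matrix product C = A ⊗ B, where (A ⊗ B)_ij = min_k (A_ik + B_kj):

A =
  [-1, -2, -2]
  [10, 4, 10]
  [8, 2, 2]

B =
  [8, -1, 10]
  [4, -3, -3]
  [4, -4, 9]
A ⊗ B =
  [2, -6, -5]
  [8, 1, 1]
  [6, -2, -1]

Apply the min-plus product entry-by-entry:
  C[0][0] = min over k of (A[0][0] + B[0][0] = -1 + 8 = 7, A[0][1] + B[1][0] = -2 + 4 = 2, A[0][2] + B[2][0] = -2 + 4 = 2) = 2 (attained at k = 1)
  C[0][1] = min over k of (A[0][0] + B[0][1] = -1 + -1 = -2, A[0][1] + B[1][1] = -2 + -3 = -5, A[0][2] + B[2][1] = -2 + -4 = -6) = -6 (attained at k = 2)
  C[0][2] = min over k of (A[0][0] + B[0][2] = -1 + 10 = 9, A[0][1] + B[1][2] = -2 + -3 = -5, A[0][2] + B[2][2] = -2 + 9 = 7) = -5 (attained at k = 1)
  C[1][0] = min over k of (A[1][0] + B[0][0] = 10 + 8 = 18, A[1][1] + B[1][0] = 4 + 4 = 8, A[1][2] + B[2][0] = 10 + 4 = 14) = 8 (attained at k = 1)
  C[1][1] = min over k of (A[1][0] + B[0][1] = 10 + -1 = 9, A[1][1] + B[1][1] = 4 + -3 = 1, A[1][2] + B[2][1] = 10 + -4 = 6) = 1 (attained at k = 1)
  C[1][2] = min over k of (A[1][0] + B[0][2] = 10 + 10 = 20, A[1][1] + B[1][2] = 4 + -3 = 1, A[1][2] + B[2][2] = 10 + 9 = 19) = 1 (attained at k = 1)
  C[2][0] = min over k of (A[2][0] + B[0][0] = 8 + 8 = 16, A[2][1] + B[1][0] = 2 + 4 = 6, A[2][2] + B[2][0] = 2 + 4 = 6) = 6 (attained at k = 1)
  C[2][1] = min over k of (A[2][0] + B[0][1] = 8 + -1 = 7, A[2][1] + B[1][1] = 2 + -3 = -1, A[2][2] + B[2][1] = 2 + -4 = -2) = -2 (attained at k = 2)
  C[2][2] = min over k of (A[2][0] + B[0][2] = 8 + 10 = 18, A[2][1] + B[1][2] = 2 + -3 = -1, A[2][2] + B[2][2] = 2 + 9 = 11) = -1 (attained at k = 1)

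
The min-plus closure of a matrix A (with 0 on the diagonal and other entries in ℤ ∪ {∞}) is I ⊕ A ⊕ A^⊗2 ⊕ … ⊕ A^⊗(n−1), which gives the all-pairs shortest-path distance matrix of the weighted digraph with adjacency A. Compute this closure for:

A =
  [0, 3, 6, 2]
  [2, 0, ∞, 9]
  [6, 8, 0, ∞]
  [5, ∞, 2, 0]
Closure =
  [0, 3, 4, 2]
  [2, 0, 6, 4]
  [6, 8, 0, 8]
  [5, 8, 2, 0]

This is the Floyd-Warshall all-pairs shortest-path computation. For each intermediate vertex k = 0, 1, …, 3, update dist[i][j] ← min(dist[i][j], dist[i][k] + dist[k][j]). The final matrix gives, for each (i, j), the minimum total weight of any directed path from i to j (possibly empty when i = j).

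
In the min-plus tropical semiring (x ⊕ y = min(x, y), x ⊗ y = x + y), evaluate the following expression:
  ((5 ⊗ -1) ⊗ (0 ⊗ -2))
((5 ⊗ -1) ⊗ (0 ⊗ -2)) = 2

Expand innermost to outermost. Recall ⊕ takes the minimum of its arguments and ⊗ takes their sum. Working out the expression ((5 ⊗ -1) ⊗ (0 ⊗ -2)) gives 2.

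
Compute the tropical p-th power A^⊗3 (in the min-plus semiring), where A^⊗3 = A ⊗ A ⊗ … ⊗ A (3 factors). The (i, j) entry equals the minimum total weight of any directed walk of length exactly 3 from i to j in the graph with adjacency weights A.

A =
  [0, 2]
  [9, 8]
A^⊗3 =
  [0, 2]
  [9, 11]

Each entry (A^⊗3)_ij equals the minimum over all length-3 walks i = v_0 → v_1 → … → v_3 = j of Σ_t A[v_t][v_{t+1}]. For example, for (i, j) = (0, 1) we minimise over 4 possible intermediate vertex sequences; the minimum is 2, attained along the walk 0 → 0 → 0 → 1.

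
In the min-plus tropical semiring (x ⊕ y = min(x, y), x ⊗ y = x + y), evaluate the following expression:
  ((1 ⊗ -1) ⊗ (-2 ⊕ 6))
((1 ⊗ -1) ⊗ (-2 ⊕ 6)) = -2

Expand innermost to outermost. Recall ⊕ takes the minimum of its arguments and ⊗ takes their sum. Working out the expression ((1 ⊗ -1) ⊗ (-2 ⊕ 6)) gives -2.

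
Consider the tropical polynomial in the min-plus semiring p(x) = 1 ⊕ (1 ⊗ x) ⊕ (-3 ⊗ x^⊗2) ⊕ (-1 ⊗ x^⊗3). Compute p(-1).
p(-1) = -5

A tropical monomial a ⊗ x^⊗i evaluates to a + i · x. Evaluating each term at x = -1:
  Term 0 contributes 1 + 0 · -1 = 1
  Term 1 contributes 1 + 1 · -1 = 0
  Term 2 contributes -3 + 2 · -1 = -5
  Term 3 contributes -1 + 3 · -1 = -4
p(-1) = ⊕ of these = min[1, 0, -5, -4] = -5.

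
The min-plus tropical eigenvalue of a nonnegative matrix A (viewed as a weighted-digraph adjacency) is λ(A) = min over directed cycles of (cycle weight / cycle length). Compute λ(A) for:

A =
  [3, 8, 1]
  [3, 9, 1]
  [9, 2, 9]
λ(A) = 3/2

Enumerate directed cycles and compute their means (weight / length). Sample:
  cycle 0 → 0: weight = 3, length = 1, mean = 3/1 ≈ 3.000
  cycle 1 → 1: weight = 9, length = 1, mean = 9/1 ≈ 9.000
  cycle 2 → 2: weight = 9, length = 1, mean = 9/1 ≈ 9.000
  cycle 0 → 1 → 0: weight = 11, length = 2, mean = 11/2 ≈ 5.500
  cycle 0 → 2 → 0: weight = 10, length = 2, mean = 10/2 ≈ 5.000
  cycle 1 → 0 → 1: weight = 11, length = 2, mean = 11/2 ≈ 5.500
Minimum mean = 1.500, attained e.g. along the cycle 1 → 2 → 1 with weight 3 and length 2. So λ(A) = 3/2 = 3/2.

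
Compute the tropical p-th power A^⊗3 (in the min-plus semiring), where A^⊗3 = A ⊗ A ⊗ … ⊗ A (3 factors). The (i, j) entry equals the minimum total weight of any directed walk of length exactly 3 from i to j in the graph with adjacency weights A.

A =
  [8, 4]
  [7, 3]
A^⊗3 =
  [14, 10]
  [13, 9]

Each entry (A^⊗3)_ij equals the minimum over all length-3 walks i = v_0 → v_1 → … → v_3 = j of Σ_t A[v_t][v_{t+1}]. For example, for (i, j) = (0, 1) we minimise over 4 possible intermediate vertex sequences; the minimum is 10, attained along the walk 0 → 1 → 1 → 1.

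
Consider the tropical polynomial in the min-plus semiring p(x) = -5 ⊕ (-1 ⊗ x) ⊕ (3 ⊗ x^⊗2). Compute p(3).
p(3) = -5

A tropical monomial a ⊗ x^⊗i evaluates to a + i · x. Evaluating each term at x = 3:
  Term 0 contributes -5 + 0 · 3 = -5
  Term 1 contributes -1 + 1 · 3 = 2
  Term 2 contributes 3 + 2 · 3 = 9
p(3) = ⊕ of these = min[-5, 2, 9] = -5.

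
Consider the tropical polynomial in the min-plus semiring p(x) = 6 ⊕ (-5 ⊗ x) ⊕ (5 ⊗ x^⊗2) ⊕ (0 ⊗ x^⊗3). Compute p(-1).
p(-1) = -6

A tropical monomial a ⊗ x^⊗i evaluates to a + i · x. Evaluating each term at x = -1:
  Term 0 contributes 6 + 0 · -1 = 6
  Term 1 contributes -5 + 1 · -1 = -6
  Term 2 contributes 5 + 2 · -1 = 3
  Term 3 contributes 0 + 3 · -1 = -3
p(-1) = ⊕ of these = min[6, -6, 3, -3] = -6.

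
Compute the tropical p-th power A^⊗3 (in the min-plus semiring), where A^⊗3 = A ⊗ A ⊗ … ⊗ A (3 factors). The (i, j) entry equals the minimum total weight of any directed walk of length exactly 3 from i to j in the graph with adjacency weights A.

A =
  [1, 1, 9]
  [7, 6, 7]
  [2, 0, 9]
A^⊗3 =
  [3, 3, 9]
  [9, 9, 14]
  [4, 4, 10]

Each entry (A^⊗3)_ij equals the minimum over all length-3 walks i = v_0 → v_1 → … → v_3 = j of Σ_t A[v_t][v_{t+1}]. For example, for (i, j) = (0, 2) we minimise over 9 possible intermediate vertex sequences; the minimum is 9, attained along the walk 0 → 0 → 1 → 2.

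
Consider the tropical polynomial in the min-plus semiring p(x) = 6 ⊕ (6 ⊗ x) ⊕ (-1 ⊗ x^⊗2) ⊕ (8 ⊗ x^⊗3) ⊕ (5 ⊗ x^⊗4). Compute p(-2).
p(-2) = -5

A tropical monomial a ⊗ x^⊗i evaluates to a + i · x. Evaluating each term at x = -2:
  Term 0 contributes 6 + 0 · -2 = 6
  Term 1 contributes 6 + 1 · -2 = 4
  Term 2 contributes -1 + 2 · -2 = -5
  Term 3 contributes 8 + 3 · -2 = 2
  Term 4 contributes 5 + 4 · -2 = -3
p(-2) = ⊕ of these = min[6, 4, -5, 2, -3] = -5.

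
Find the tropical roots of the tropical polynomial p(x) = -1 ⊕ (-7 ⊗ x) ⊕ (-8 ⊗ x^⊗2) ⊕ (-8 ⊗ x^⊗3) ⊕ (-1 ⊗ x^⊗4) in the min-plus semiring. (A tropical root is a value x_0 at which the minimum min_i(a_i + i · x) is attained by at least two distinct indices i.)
Roots: {-7, 0, 1, 6}

Each tropical root is a break point of the lower envelope of the lines y = a_i + i · x (there are 5 lines, with slopes 0, 1, ..., 4). Only the lines that attain the minimum somewhere contribute to roots; other lines are dominated. Here the surviving (envelope) indices are i = 4, i = 3, i = 2, i = 1, i = 0.
Intersections between consecutive envelope lines give the roots: for adjacent envelope indices i < j the intersection is x = (a_i − a_j) / (j − i). Reading off the sorted break points: {-7, 0, 1, 6}.
Verification: at each break x_0, at least two indices attain the minimum of min_i(a_i + i · x_0).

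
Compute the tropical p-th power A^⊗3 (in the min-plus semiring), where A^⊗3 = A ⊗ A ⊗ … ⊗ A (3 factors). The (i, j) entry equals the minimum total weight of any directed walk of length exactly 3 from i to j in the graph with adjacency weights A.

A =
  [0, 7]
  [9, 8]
A^⊗3 =
  [0, 7]
  [9, 16]

Each entry (A^⊗3)_ij equals the minimum over all length-3 walks i = v_0 → v_1 → … → v_3 = j of Σ_t A[v_t][v_{t+1}]. For example, for (i, j) = (0, 1) we minimise over 4 possible intermediate vertex sequences; the minimum is 7, attained along the walk 0 → 0 → 0 → 1.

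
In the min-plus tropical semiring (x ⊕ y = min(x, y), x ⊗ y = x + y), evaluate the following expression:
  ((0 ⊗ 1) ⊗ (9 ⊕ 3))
((0 ⊗ 1) ⊗ (9 ⊕ 3)) = 4

Expand innermost to outermost. Recall ⊕ takes the minimum of its arguments and ⊗ takes their sum. Working out the expression ((0 ⊗ 1) ⊗ (9 ⊕ 3)) gives 4.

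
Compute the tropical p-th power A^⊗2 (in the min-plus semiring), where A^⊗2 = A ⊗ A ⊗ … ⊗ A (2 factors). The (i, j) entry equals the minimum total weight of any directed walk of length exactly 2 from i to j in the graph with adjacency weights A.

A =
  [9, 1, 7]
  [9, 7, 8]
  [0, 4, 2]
A^⊗2 =
  [7, 8, 9]
  [8, 10, 10]
  [2, 1, 4]

Each entry (A^⊗2)_ij equals the minimum over all length-2 walks i = v_0 → v_1 → … → v_2 = j of Σ_t A[v_t][v_{t+1}]. For example, for (i, j) = (0, 2) we minimise over 3 possible intermediate vertex sequences; the minimum is 9, attained along the walk 0 → 1 → 2.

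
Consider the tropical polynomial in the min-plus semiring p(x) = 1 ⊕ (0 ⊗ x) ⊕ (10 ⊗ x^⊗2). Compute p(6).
p(6) = 1

A tropical monomial a ⊗ x^⊗i evaluates to a + i · x. Evaluating each term at x = 6:
  Term 0 contributes 1 + 0 · 6 = 1
  Term 1 contributes 0 + 1 · 6 = 6
  Term 2 contributes 10 + 2 · 6 = 22
p(6) = ⊕ of these = min[1, 6, 22] = 1.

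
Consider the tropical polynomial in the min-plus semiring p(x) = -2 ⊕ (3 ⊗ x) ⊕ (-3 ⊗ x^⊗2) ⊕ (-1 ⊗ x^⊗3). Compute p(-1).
p(-1) = -5

A tropical monomial a ⊗ x^⊗i evaluates to a + i · x. Evaluating each term at x = -1:
  Term 0 contributes -2 + 0 · -1 = -2
  Term 1 contributes 3 + 1 · -1 = 2
  Term 2 contributes -3 + 2 · -1 = -5
  Term 3 contributes -1 + 3 · -1 = -4
p(-1) = ⊕ of these = min[-2, 2, -5, -4] = -5.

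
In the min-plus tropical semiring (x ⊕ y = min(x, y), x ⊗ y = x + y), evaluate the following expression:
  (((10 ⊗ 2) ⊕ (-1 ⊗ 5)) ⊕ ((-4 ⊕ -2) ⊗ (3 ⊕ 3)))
(((10 ⊗ 2) ⊕ (-1 ⊗ 5)) ⊕ ((-4 ⊕ -2) ⊗ (3 ⊕ 3))) = -1

Expand innermost to outermost. Recall ⊕ takes the minimum of its arguments and ⊗ takes their sum. Working out the expression (((10 ⊗ 2) ⊕ (-1 ⊗ 5)) ⊕ ((-4 ⊕ -2) ⊗ (3 ⊕ 3))) gives -1.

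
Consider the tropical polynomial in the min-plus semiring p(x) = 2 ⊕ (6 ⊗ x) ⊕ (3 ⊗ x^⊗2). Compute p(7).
p(7) = 2

A tropical monomial a ⊗ x^⊗i evaluates to a + i · x. Evaluating each term at x = 7:
  Term 0 contributes 2 + 0 · 7 = 2
  Term 1 contributes 6 + 1 · 7 = 13
  Term 2 contributes 3 + 2 · 7 = 17
p(7) = ⊕ of these = min[2, 13, 17] = 2.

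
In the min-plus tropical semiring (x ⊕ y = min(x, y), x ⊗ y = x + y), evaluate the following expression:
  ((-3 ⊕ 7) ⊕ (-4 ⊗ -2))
((-3 ⊕ 7) ⊕ (-4 ⊗ -2)) = -6

Expand innermost to outermost. Recall ⊕ takes the minimum of its arguments and ⊗ takes their sum. Working out the expression ((-3 ⊕ 7) ⊕ (-4 ⊗ -2)) gives -6.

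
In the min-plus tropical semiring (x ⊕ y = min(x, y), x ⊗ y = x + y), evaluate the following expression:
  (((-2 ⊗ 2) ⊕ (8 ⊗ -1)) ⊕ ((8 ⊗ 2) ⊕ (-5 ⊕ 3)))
(((-2 ⊗ 2) ⊕ (8 ⊗ -1)) ⊕ ((8 ⊗ 2) ⊕ (-5 ⊕ 3))) = -5

Expand innermost to outermost. Recall ⊕ takes the minimum of its arguments and ⊗ takes their sum. Working out the expression (((-2 ⊗ 2) ⊕ (8 ⊗ -1)) ⊕ ((8 ⊗ 2) ⊕ (-5 ⊕ 3))) gives -5.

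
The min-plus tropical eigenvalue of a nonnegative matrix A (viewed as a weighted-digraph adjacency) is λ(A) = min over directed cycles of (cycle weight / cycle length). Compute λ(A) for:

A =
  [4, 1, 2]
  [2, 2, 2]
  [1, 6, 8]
λ(A) = 4/3

Enumerate directed cycles and compute their means (weight / length). Sample:
  cycle 0 → 0: weight = 4, length = 1, mean = 4/1 ≈ 4.000
  cycle 1 → 1: weight = 2, length = 1, mean = 2/1 ≈ 2.000
  cycle 2 → 2: weight = 8, length = 1, mean = 8/1 ≈ 8.000
  cycle 0 → 1 → 0: weight = 3, length = 2, mean = 3/2 ≈ 1.500
  cycle 0 → 2 → 0: weight = 3, length = 2, mean = 3/2 ≈ 1.500
  cycle 1 → 0 → 1: weight = 3, length = 2, mean = 3/2 ≈ 1.500
Minimum mean = 1.333, attained e.g. along the cycle 0 → 1 → 2 → 0 with weight 4 and length 3. So λ(A) = 4/3 = 4/3.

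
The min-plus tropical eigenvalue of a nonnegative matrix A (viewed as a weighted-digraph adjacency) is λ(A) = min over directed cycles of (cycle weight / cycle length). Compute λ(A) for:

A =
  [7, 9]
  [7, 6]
λ(A) = 6

Enumerate directed cycles and compute their means (weight / length). Sample:
  cycle 0 → 0: weight = 7, length = 1, mean = 7/1 ≈ 7.000
  cycle 1 → 1: weight = 6, length = 1, mean = 6/1 ≈ 6.000
  cycle 0 → 1 → 0: weight = 16, length = 2, mean = 16/2 ≈ 8.000
  cycle 1 → 0 → 1: weight = 16, length = 2, mean = 16/2 ≈ 8.000
Minimum mean = 6.000, attained e.g. along the cycle 1 → 1 with weight 6 and length 1. So λ(A) = 6/1 = 6.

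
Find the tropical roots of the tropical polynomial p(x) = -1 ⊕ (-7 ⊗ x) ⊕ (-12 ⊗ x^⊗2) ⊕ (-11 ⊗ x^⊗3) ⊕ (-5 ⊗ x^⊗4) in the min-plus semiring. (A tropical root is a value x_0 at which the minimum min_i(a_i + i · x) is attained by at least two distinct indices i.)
Roots: {-6, -1, 5, 6}

Each tropical root is a break point of the lower envelope of the lines y = a_i + i · x (there are 5 lines, with slopes 0, 1, ..., 4). Only the lines that attain the minimum somewhere contribute to roots; other lines are dominated. Here the surviving (envelope) indices are i = 4, i = 3, i = 2, i = 1, i = 0.
Intersections between consecutive envelope lines give the roots: for adjacent envelope indices i < j the intersection is x = (a_i − a_j) / (j − i). Reading off the sorted break points: {-6, -1, 5, 6}.
Verification: at each break x_0, at least two indices attain the minimum of min_i(a_i + i · x_0).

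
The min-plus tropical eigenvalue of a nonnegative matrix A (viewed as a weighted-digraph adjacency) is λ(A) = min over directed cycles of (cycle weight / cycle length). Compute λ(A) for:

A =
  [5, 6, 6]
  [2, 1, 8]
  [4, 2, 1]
λ(A) = 1

Enumerate directed cycles and compute their means (weight / length). Sample:
  cycle 0 → 0: weight = 5, length = 1, mean = 5/1 ≈ 5.000
  cycle 1 → 1: weight = 1, length = 1, mean = 1/1 ≈ 1.000
  cycle 2 → 2: weight = 1, length = 1, mean = 1/1 ≈ 1.000
  cycle 0 → 1 → 0: weight = 8, length = 2, mean = 8/2 ≈ 4.000
  cycle 0 → 2 → 0: weight = 10, length = 2, mean = 10/2 ≈ 5.000
  cycle 1 → 0 → 1: weight = 8, length = 2, mean = 8/2 ≈ 4.000
Minimum mean = 1.000, attained e.g. along the cycle 1 → 1 with weight 1 and length 1. So λ(A) = 1/1 = 1.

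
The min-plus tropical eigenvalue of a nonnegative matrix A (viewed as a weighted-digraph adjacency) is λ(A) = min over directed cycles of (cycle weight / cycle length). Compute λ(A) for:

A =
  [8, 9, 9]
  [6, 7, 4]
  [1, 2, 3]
λ(A) = 3

Enumerate directed cycles and compute their means (weight / length). Sample:
  cycle 0 → 0: weight = 8, length = 1, mean = 8/1 ≈ 8.000
  cycle 1 → 1: weight = 7, length = 1, mean = 7/1 ≈ 7.000
  cycle 2 → 2: weight = 3, length = 1, mean = 3/1 ≈ 3.000
  cycle 0 → 1 → 0: weight = 15, length = 2, mean = 15/2 ≈ 7.500
  cycle 0 → 2 → 0: weight = 10, length = 2, mean = 10/2 ≈ 5.000
  cycle 1 → 0 → 1: weight = 15, length = 2, mean = 15/2 ≈ 7.500
Minimum mean = 3.000, attained e.g. along the cycle 2 → 2 with weight 3 and length 1. So λ(A) = 3/1 = 3.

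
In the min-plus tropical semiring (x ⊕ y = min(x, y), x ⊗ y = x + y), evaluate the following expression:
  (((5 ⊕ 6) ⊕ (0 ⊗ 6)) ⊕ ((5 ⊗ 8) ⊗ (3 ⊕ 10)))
(((5 ⊕ 6) ⊕ (0 ⊗ 6)) ⊕ ((5 ⊗ 8) ⊗ (3 ⊕ 10))) = 5

Expand innermost to outermost. Recall ⊕ takes the minimum of its arguments and ⊗ takes their sum. Working out the expression (((5 ⊕ 6) ⊕ (0 ⊗ 6)) ⊕ ((5 ⊗ 8) ⊗ (3 ⊕ 10))) gives 5.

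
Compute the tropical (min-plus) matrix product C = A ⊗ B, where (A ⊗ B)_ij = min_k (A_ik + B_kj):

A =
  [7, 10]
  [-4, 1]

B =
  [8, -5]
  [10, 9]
A ⊗ B =
  [15, 2]
  [4, -9]

Apply the min-plus product entry-by-entry:
  C[0][0] = min over k of (A[0][0] + B[0][0] = 7 + 8 = 15, A[0][1] + B[1][0] = 10 + 10 = 20) = 15 (attained at k = 0)
  C[0][1] = min over k of (A[0][0] + B[0][1] = 7 + -5 = 2, A[0][1] + B[1][1] = 10 + 9 = 19) = 2 (attained at k = 0)
  C[1][0] = min over k of (A[1][0] + B[0][0] = -4 + 8 = 4, A[1][1] + B[1][0] = 1 + 10 = 11) = 4 (attained at k = 0)
  C[1][1] = min over k of (A[1][0] + B[0][1] = -4 + -5 = -9, A[1][1] + B[1][1] = 1 + 9 = 10) = -9 (attained at k = 0)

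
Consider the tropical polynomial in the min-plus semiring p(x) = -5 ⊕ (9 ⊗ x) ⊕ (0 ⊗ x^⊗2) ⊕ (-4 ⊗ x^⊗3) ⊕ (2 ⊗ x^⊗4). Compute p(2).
p(2) = -5

A tropical monomial a ⊗ x^⊗i evaluates to a + i · x. Evaluating each term at x = 2:
  Term 0 contributes -5 + 0 · 2 = -5
  Term 1 contributes 9 + 1 · 2 = 11
  Term 2 contributes 0 + 2 · 2 = 4
  Term 3 contributes -4 + 3 · 2 = 2
  Term 4 contributes 2 + 4 · 2 = 10
p(2) = ⊕ of these = min[-5, 11, 4, 2, 10] = -5.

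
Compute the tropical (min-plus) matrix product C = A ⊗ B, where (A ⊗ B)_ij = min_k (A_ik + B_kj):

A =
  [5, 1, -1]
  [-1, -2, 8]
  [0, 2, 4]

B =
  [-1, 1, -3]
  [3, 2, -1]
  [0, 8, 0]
A ⊗ B =
  [-1, 3, -1]
  [-2, 0, -4]
  [-1, 1, -3]

Apply the min-plus product entry-by-entry:
  C[0][0] = min over k of (A[0][0] + B[0][0] = 5 + -1 = 4, A[0][1] + B[1][0] = 1 + 3 = 4, A[0][2] + B[2][0] = -1 + 0 = -1) = -1 (attained at k = 2)
  C[0][1] = min over k of (A[0][0] + B[0][1] = 5 + 1 = 6, A[0][1] + B[1][1] = 1 + 2 = 3, A[0][2] + B[2][1] = -1 + 8 = 7) = 3 (attained at k = 1)
  C[0][2] = min over k of (A[0][0] + B[0][2] = 5 + -3 = 2, A[0][1] + B[1][2] = 1 + -1 = 0, A[0][2] + B[2][2] = -1 + 0 = -1) = -1 (attained at k = 2)
  C[1][0] = min over k of (A[1][0] + B[0][0] = -1 + -1 = -2, A[1][1] + B[1][0] = -2 + 3 = 1, A[1][2] + B[2][0] = 8 + 0 = 8) = -2 (attained at k = 0)
  C[1][1] = min over k of (A[1][0] + B[0][1] = -1 + 1 = 0, A[1][1] + B[1][1] = -2 + 2 = 0, A[1][2] + B[2][1] = 8 + 8 = 16) = 0 (attained at k = 0)
  C[1][2] = min over k of (A[1][0] + B[0][2] = -1 + -3 = -4, A[1][1] + B[1][2] = -2 + -1 = -3, A[1][2] + B[2][2] = 8 + 0 = 8) = -4 (attained at k = 0)
  C[2][0] = min over k of (A[2][0] + B[0][0] = 0 + -1 = -1, A[2][1] + B[1][0] = 2 + 3 = 5, A[2][2] + B[2][0] = 4 + 0 = 4) = -1 (attained at k = 0)
  C[2][1] = min over k of (A[2][0] + B[0][1] = 0 + 1 = 1, A[2][1] + B[1][1] = 2 + 2 = 4, A[2][2] + B[2][1] = 4 + 8 = 12) = 1 (attained at k = 0)
  C[2][2] = min over k of (A[2][0] + B[0][2] = 0 + -3 = -3, A[2][1] + B[1][2] = 2 + -1 = 1, A[2][2] + B[2][2] = 4 + 0 = 4) = -3 (attained at k = 0)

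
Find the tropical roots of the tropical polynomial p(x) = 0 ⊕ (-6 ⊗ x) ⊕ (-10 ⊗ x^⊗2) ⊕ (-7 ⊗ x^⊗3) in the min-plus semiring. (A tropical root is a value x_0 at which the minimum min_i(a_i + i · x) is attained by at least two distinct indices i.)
Roots: {-3, 4, 6}

Each tropical root is a break point of the lower envelope of the lines y = a_i + i · x (there are 4 lines, with slopes 0, 1, ..., 3). Only the lines that attain the minimum somewhere contribute to roots; other lines are dominated. Here the surviving (envelope) indices are i = 3, i = 2, i = 1, i = 0.
Intersections between consecutive envelope lines give the roots: for adjacent envelope indices i < j the intersection is x = (a_i − a_j) / (j − i). Reading off the sorted break points: {-3, 4, 6}.
Verification: at each break x_0, at least two indices attain the minimum of min_i(a_i + i · x_0).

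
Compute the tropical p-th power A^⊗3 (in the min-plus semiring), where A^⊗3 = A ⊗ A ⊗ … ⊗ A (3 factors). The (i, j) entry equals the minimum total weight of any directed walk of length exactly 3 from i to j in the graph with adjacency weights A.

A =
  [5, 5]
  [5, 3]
A^⊗3 =
  [13, 11]
  [11, 9]

Each entry (A^⊗3)_ij equals the minimum over all length-3 walks i = v_0 → v_1 → … → v_3 = j of Σ_t A[v_t][v_{t+1}]. For example, for (i, j) = (0, 1) we minimise over 4 possible intermediate vertex sequences; the minimum is 11, attained along the walk 0 → 1 → 1 → 1.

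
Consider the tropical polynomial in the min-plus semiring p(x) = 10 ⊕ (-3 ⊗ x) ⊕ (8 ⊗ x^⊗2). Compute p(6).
p(6) = 3

A tropical monomial a ⊗ x^⊗i evaluates to a + i · x. Evaluating each term at x = 6:
  Term 0 contributes 10 + 0 · 6 = 10
  Term 1 contributes -3 + 1 · 6 = 3
  Term 2 contributes 8 + 2 · 6 = 20
p(6) = ⊕ of these = min[10, 3, 20] = 3.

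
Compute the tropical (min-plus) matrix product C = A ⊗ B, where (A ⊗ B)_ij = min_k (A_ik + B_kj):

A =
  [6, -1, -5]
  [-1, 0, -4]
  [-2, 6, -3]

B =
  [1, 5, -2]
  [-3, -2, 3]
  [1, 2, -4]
A ⊗ B =
  [-4, -3, -9]
  [-3, -2, -8]
  [-2, -1, -7]

Apply the min-plus product entry-by-entry:
  C[0][0] = min over k of (A[0][0] + B[0][0] = 6 + 1 = 7, A[0][1] + B[1][0] = -1 + -3 = -4, A[0][2] + B[2][0] = -5 + 1 = -4) = -4 (attained at k = 1)
  C[0][1] = min over k of (A[0][0] + B[0][1] = 6 + 5 = 11, A[0][1] + B[1][1] = -1 + -2 = -3, A[0][2] + B[2][1] = -5 + 2 = -3) = -3 (attained at k = 1)
  C[0][2] = min over k of (A[0][0] + B[0][2] = 6 + -2 = 4, A[0][1] + B[1][2] = -1 + 3 = 2, A[0][2] + B[2][2] = -5 + -4 = -9) = -9 (attained at k = 2)
  C[1][0] = min over k of (A[1][0] + B[0][0] = -1 + 1 = 0, A[1][1] + B[1][0] = 0 + -3 = -3, A[1][2] + B[2][0] = -4 + 1 = -3) = -3 (attained at k = 1)
  C[1][1] = min over k of (A[1][0] + B[0][1] = -1 + 5 = 4, A[1][1] + B[1][1] = 0 + -2 = -2, A[1][2] + B[2][1] = -4 + 2 = -2) = -2 (attained at k = 1)
  C[1][2] = min over k of (A[1][0] + B[0][2] = -1 + -2 = -3, A[1][1] + B[1][2] = 0 + 3 = 3, A[1][2] + B[2][2] = -4 + -4 = -8) = -8 (attained at k = 2)
  C[2][0] = min over k of (A[2][0] + B[0][0] = -2 + 1 = -1, A[2][1] + B[1][0] = 6 + -3 = 3, A[2][2] + B[2][0] = -3 + 1 = -2) = -2 (attained at k = 2)
  C[2][1] = min over k of (A[2][0] + B[0][1] = -2 + 5 = 3, A[2][1] + B[1][1] = 6 + -2 = 4, A[2][2] + B[2][1] = -3 + 2 = -1) = -1 (attained at k = 2)
  C[2][2] = min over k of (A[2][0] + B[0][2] = -2 + -2 = -4, A[2][1] + B[1][2] = 6 + 3 = 9, A[2][2] + B[2][2] = -3 + -4 = -7) = -7 (attained at k = 2)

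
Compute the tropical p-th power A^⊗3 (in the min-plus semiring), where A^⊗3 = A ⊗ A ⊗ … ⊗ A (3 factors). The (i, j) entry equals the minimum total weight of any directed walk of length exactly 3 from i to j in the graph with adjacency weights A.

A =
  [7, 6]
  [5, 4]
A^⊗3 =
  [15, 14]
  [13, 12]

Each entry (A^⊗3)_ij equals the minimum over all length-3 walks i = v_0 → v_1 → … → v_3 = j of Σ_t A[v_t][v_{t+1}]. For example, for (i, j) = (0, 1) we minimise over 4 possible intermediate vertex sequences; the minimum is 14, attained along the walk 0 → 1 → 1 → 1.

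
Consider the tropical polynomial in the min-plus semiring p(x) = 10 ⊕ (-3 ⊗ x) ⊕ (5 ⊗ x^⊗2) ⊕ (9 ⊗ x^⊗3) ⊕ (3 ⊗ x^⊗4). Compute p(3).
p(3) = 0

A tropical monomial a ⊗ x^⊗i evaluates to a + i · x. Evaluating each term at x = 3:
  Term 0 contributes 10 + 0 · 3 = 10
  Term 1 contributes -3 + 1 · 3 = 0
  Term 2 contributes 5 + 2 · 3 = 11
  Term 3 contributes 9 + 3 · 3 = 18
  Term 4 contributes 3 + 4 · 3 = 15
p(3) = ⊕ of these = min[10, 0, 11, 18, 15] = 0.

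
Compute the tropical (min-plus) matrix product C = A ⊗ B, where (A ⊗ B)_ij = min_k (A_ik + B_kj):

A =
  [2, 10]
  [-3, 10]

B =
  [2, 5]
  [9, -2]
A ⊗ B =
  [4, 7]
  [-1, 2]

Apply the min-plus product entry-by-entry:
  C[0][0] = min over k of (A[0][0] + B[0][0] = 2 + 2 = 4, A[0][1] + B[1][0] = 10 + 9 = 19) = 4 (attained at k = 0)
  C[0][1] = min over k of (A[0][0] + B[0][1] = 2 + 5 = 7, A[0][1] + B[1][1] = 10 + -2 = 8) = 7 (attained at k = 0)
  C[1][0] = min over k of (A[1][0] + B[0][0] = -3 + 2 = -1, A[1][1] + B[1][0] = 10 + 9 = 19) = -1 (attained at k = 0)
  C[1][1] = min over k of (A[1][0] + B[0][1] = -3 + 5 = 2, A[1][1] + B[1][1] = 10 + -2 = 8) = 2 (attained at k = 0)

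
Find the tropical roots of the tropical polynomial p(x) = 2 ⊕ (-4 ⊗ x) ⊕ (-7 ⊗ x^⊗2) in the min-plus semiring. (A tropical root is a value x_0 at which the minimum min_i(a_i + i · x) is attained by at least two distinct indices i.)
Roots: {3, 6}

Each tropical root is a break point of the lower envelope of the lines y = a_i + i · x (there are 3 lines, with slopes 0, 1, ..., 2). Only the lines that attain the minimum somewhere contribute to roots; other lines are dominated. Here the surviving (envelope) indices are i = 2, i = 1, i = 0.
Intersections between consecutive envelope lines give the roots: for adjacent envelope indices i < j the intersection is x = (a_i − a_j) / (j − i). Reading off the sorted break points: {3, 6}.
Verification: at each break x_0, at least two indices attain the minimum of min_i(a_i + i · x_0).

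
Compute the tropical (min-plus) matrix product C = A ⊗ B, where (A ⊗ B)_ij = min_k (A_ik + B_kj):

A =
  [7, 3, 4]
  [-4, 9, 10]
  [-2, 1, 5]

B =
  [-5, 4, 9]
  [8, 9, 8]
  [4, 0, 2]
A ⊗ B =
  [2, 4, 6]
  [-9, 0, 5]
  [-7, 2, 7]

Apply the min-plus product entry-by-entry:
  C[0][0] = min over k of (A[0][0] + B[0][0] = 7 + -5 = 2, A[0][1] + B[1][0] = 3 + 8 = 11, A[0][2] + B[2][0] = 4 + 4 = 8) = 2 (attained at k = 0)
  C[0][1] = min over k of (A[0][0] + B[0][1] = 7 + 4 = 11, A[0][1] + B[1][1] = 3 + 9 = 12, A[0][2] + B[2][1] = 4 + 0 = 4) = 4 (attained at k = 2)
  C[0][2] = min over k of (A[0][0] + B[0][2] = 7 + 9 = 16, A[0][1] + B[1][2] = 3 + 8 = 11, A[0][2] + B[2][2] = 4 + 2 = 6) = 6 (attained at k = 2)
  C[1][0] = min over k of (A[1][0] + B[0][0] = -4 + -5 = -9, A[1][1] + B[1][0] = 9 + 8 = 17, A[1][2] + B[2][0] = 10 + 4 = 14) = -9 (attained at k = 0)
  C[1][1] = min over k of (A[1][0] + B[0][1] = -4 + 4 = 0, A[1][1] + B[1][1] = 9 + 9 = 18, A[1][2] + B[2][1] = 10 + 0 = 10) = 0 (attained at k = 0)
  C[1][2] = min over k of (A[1][0] + B[0][2] = -4 + 9 = 5, A[1][1] + B[1][2] = 9 + 8 = 17, A[1][2] + B[2][2] = 10 + 2 = 12) = 5 (attained at k = 0)
  C[2][0] = min over k of (A[2][0] + B[0][0] = -2 + -5 = -7, A[2][1] + B[1][0] = 1 + 8 = 9, A[2][2] + B[2][0] = 5 + 4 = 9) = -7 (attained at k = 0)
  C[2][1] = min over k of (A[2][0] + B[0][1] = -2 + 4 = 2, A[2][1] + B[1][1] = 1 + 9 = 10, A[2][2] + B[2][1] = 5 + 0 = 5) = 2 (attained at k = 0)
  C[2][2] = min over k of (A[2][0] + B[0][2] = -2 + 9 = 7, A[2][1] + B[1][2] = 1 + 8 = 9, A[2][2] + B[2][2] = 5 + 2 = 7) = 7 (attained at k = 0)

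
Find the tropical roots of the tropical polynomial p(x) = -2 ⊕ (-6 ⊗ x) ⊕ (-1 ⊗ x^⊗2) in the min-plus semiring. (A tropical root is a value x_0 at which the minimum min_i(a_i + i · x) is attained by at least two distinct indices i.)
Roots: {-5, 4}

Each tropical root is a break point of the lower envelope of the lines y = a_i + i · x (there are 3 lines, with slopes 0, 1, ..., 2). Only the lines that attain the minimum somewhere contribute to roots; other lines are dominated. Here the surviving (envelope) indices are i = 2, i = 1, i = 0.
Intersections between consecutive envelope lines give the roots: for adjacent envelope indices i < j the intersection is x = (a_i − a_j) / (j − i). Reading off the sorted break points: {-5, 4}.
Verification: at each break x_0, at least two indices attain the minimum of min_i(a_i + i · x_0).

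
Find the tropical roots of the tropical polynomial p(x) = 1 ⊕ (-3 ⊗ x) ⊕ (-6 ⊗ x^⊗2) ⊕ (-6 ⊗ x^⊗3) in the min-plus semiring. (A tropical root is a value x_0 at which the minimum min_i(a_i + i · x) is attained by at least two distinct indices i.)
Roots: {0, 3, 4}

Each tropical root is a break point of the lower envelope of the lines y = a_i + i · x (there are 4 lines, with slopes 0, 1, ..., 3). Only the lines that attain the minimum somewhere contribute to roots; other lines are dominated. Here the surviving (envelope) indices are i = 3, i = 2, i = 1, i = 0.
Intersections between consecutive envelope lines give the roots: for adjacent envelope indices i < j the intersection is x = (a_i − a_j) / (j − i). Reading off the sorted break points: {0, 3, 4}.
Verification: at each break x_0, at least two indices attain the minimum of min_i(a_i + i · x_0).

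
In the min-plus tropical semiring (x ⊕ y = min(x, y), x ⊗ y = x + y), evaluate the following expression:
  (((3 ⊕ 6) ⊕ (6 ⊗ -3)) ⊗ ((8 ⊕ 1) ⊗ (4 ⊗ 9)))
(((3 ⊕ 6) ⊕ (6 ⊗ -3)) ⊗ ((8 ⊕ 1) ⊗ (4 ⊗ 9))) = 17

Expand innermost to outermost. Recall ⊕ takes the minimum of its arguments and ⊗ takes their sum. Working out the expression (((3 ⊕ 6) ⊕ (6 ⊗ -3)) ⊗ ((8 ⊕ 1) ⊗ (4 ⊗ 9))) gives 17.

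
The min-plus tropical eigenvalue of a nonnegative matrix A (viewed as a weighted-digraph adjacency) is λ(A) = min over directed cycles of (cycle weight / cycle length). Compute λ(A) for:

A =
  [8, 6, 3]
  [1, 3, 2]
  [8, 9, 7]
λ(A) = 3

Enumerate directed cycles and compute their means (weight / length). Sample:
  cycle 0 → 0: weight = 8, length = 1, mean = 8/1 ≈ 8.000
  cycle 1 → 1: weight = 3, length = 1, mean = 3/1 ≈ 3.000
  cycle 2 → 2: weight = 7, length = 1, mean = 7/1 ≈ 7.000
  cycle 0 → 1 → 0: weight = 7, length = 2, mean = 7/2 ≈ 3.500
  cycle 0 → 2 → 0: weight = 11, length = 2, mean = 11/2 ≈ 5.500
  cycle 1 → 0 → 1: weight = 7, length = 2, mean = 7/2 ≈ 3.500
Minimum mean = 3.000, attained e.g. along the cycle 1 → 1 with weight 3 and length 1. So λ(A) = 3/1 = 3.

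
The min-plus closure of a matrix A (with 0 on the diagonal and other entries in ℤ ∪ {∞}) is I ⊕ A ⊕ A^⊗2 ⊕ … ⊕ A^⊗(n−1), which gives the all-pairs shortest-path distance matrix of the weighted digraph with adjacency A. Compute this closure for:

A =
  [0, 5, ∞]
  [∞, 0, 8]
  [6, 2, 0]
Closure =
  [0, 5, 13]
  [14, 0, 8]
  [6, 2, 0]

This is the Floyd-Warshall all-pairs shortest-path computation. For each intermediate vertex k = 0, 1, …, 2, update dist[i][j] ← min(dist[i][j], dist[i][k] + dist[k][j]). The final matrix gives, for each (i, j), the minimum total weight of any directed path from i to j (possibly empty when i = j).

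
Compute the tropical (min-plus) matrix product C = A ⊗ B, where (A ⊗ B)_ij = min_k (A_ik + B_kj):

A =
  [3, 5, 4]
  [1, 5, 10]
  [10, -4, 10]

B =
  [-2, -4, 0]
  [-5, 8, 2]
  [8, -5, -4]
A ⊗ B =
  [0, -1, 0]
  [-1, -3, 1]
  [-9, 4, -2]

Apply the min-plus product entry-by-entry:
  C[0][0] = min over k of (A[0][0] + B[0][0] = 3 + -2 = 1, A[0][1] + B[1][0] = 5 + -5 = 0, A[0][2] + B[2][0] = 4 + 8 = 12) = 0 (attained at k = 1)
  C[0][1] = min over k of (A[0][0] + B[0][1] = 3 + -4 = -1, A[0][1] + B[1][1] = 5 + 8 = 13, A[0][2] + B[2][1] = 4 + -5 = -1) = -1 (attained at k = 0)
  C[0][2] = min over k of (A[0][0] + B[0][2] = 3 + 0 = 3, A[0][1] + B[1][2] = 5 + 2 = 7, A[0][2] + B[2][2] = 4 + -4 = 0) = 0 (attained at k = 2)
  C[1][0] = min over k of (A[1][0] + B[0][0] = 1 + -2 = -1, A[1][1] + B[1][0] = 5 + -5 = 0, A[1][2] + B[2][0] = 10 + 8 = 18) = -1 (attained at k = 0)
  C[1][1] = min over k of (A[1][0] + B[0][1] = 1 + -4 = -3, A[1][1] + B[1][1] = 5 + 8 = 13, A[1][2] + B[2][1] = 10 + -5 = 5) = -3 (attained at k = 0)
  C[1][2] = min over k of (A[1][0] + B[0][2] = 1 + 0 = 1, A[1][1] + B[1][2] = 5 + 2 = 7, A[1][2] + B[2][2] = 10 + -4 = 6) = 1 (attained at k = 0)
  C[2][0] = min over k of (A[2][0] + B[0][0] = 10 + -2 = 8, A[2][1] + B[1][0] = -4 + -5 = -9, A[2][2] + B[2][0] = 10 + 8 = 18) = -9 (attained at k = 1)
  C[2][1] = min over k of (A[2][0] + B[0][1] = 10 + -4 = 6, A[2][1] + B[1][1] = -4 + 8 = 4, A[2][2] + B[2][1] = 10 + -5 = 5) = 4 (attained at k = 1)
  C[2][2] = min over k of (A[2][0] + B[0][2] = 10 + 0 = 10, A[2][1] + B[1][2] = -4 + 2 = -2, A[2][2] + B[2][2] = 10 + -4 = 6) = -2 (attained at k = 1)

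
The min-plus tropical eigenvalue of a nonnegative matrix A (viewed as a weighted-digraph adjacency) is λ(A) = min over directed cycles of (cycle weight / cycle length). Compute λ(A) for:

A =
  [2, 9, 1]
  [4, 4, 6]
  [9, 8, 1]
λ(A) = 1

Enumerate directed cycles and compute their means (weight / length). Sample:
  cycle 0 → 0: weight = 2, length = 1, mean = 2/1 ≈ 2.000
  cycle 1 → 1: weight = 4, length = 1, mean = 4/1 ≈ 4.000
  cycle 2 → 2: weight = 1, length = 1, mean = 1/1 ≈ 1.000
  cycle 0 → 1 → 0: weight = 13, length = 2, mean = 13/2 ≈ 6.500
  cycle 0 → 2 → 0: weight = 10, length = 2, mean = 10/2 ≈ 5.000
  cycle 1 → 0 → 1: weight = 13, length = 2, mean = 13/2 ≈ 6.500
Minimum mean = 1.000, attained e.g. along the cycle 2 → 2 with weight 1 and length 1. So λ(A) = 1/1 = 1.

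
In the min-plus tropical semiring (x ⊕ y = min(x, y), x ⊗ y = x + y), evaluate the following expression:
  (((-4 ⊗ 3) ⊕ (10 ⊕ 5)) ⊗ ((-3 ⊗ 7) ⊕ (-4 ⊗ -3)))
(((-4 ⊗ 3) ⊕ (10 ⊕ 5)) ⊗ ((-3 ⊗ 7) ⊕ (-4 ⊗ -3))) = -8

Expand innermost to outermost. Recall ⊕ takes the minimum of its arguments and ⊗ takes their sum. Working out the expression (((-4 ⊗ 3) ⊕ (10 ⊕ 5)) ⊗ ((-3 ⊗ 7) ⊕ (-4 ⊗ -3))) gives -8.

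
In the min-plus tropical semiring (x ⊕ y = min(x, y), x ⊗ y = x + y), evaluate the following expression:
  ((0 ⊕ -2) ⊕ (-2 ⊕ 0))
((0 ⊕ -2) ⊕ (-2 ⊕ 0)) = -2

Expand innermost to outermost. Recall ⊕ takes the minimum of its arguments and ⊗ takes their sum. Working out the expression ((0 ⊕ -2) ⊕ (-2 ⊕ 0)) gives -2.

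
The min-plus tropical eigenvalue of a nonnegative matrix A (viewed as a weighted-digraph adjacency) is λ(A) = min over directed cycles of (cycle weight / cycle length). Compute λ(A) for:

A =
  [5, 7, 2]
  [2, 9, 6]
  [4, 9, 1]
λ(A) = 1

Enumerate directed cycles and compute their means (weight / length). Sample:
  cycle 0 → 0: weight = 5, length = 1, mean = 5/1 ≈ 5.000
  cycle 1 → 1: weight = 9, length = 1, mean = 9/1 ≈ 9.000
  cycle 2 → 2: weight = 1, length = 1, mean = 1/1 ≈ 1.000
  cycle 0 → 1 → 0: weight = 9, length = 2, mean = 9/2 ≈ 4.500
  cycle 0 → 2 → 0: weight = 6, length = 2, mean = 6/2 ≈ 3.000
  cycle 1 → 0 → 1: weight = 9, length = 2, mean = 9/2 ≈ 4.500
Minimum mean = 1.000, attained e.g. along the cycle 2 → 2 with weight 1 and length 1. So λ(A) = 1/1 = 1.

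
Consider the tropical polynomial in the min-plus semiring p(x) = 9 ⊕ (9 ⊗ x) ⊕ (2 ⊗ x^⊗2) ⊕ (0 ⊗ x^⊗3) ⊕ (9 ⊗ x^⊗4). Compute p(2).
p(2) = 6

A tropical monomial a ⊗ x^⊗i evaluates to a + i · x. Evaluating each term at x = 2:
  Term 0 contributes 9 + 0 · 2 = 9
  Term 1 contributes 9 + 1 · 2 = 11
  Term 2 contributes 2 + 2 · 2 = 6
  Term 3 contributes 0 + 3 · 2 = 6
  Term 4 contributes 9 + 4 · 2 = 17
p(2) = ⊕ of these = min[9, 11, 6, 6, 17] = 6.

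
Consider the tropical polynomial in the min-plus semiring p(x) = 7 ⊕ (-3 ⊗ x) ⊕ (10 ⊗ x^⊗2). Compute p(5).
p(5) = 2

A tropical monomial a ⊗ x^⊗i evaluates to a + i · x. Evaluating each term at x = 5:
  Term 0 contributes 7 + 0 · 5 = 7
  Term 1 contributes -3 + 1 · 5 = 2
  Term 2 contributes 10 + 2 · 5 = 20
p(5) = ⊕ of these = min[7, 2, 20] = 2.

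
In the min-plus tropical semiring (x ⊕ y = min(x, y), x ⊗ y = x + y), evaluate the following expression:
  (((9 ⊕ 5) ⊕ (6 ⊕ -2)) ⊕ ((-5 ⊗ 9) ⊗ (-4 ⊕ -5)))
(((9 ⊕ 5) ⊕ (6 ⊕ -2)) ⊕ ((-5 ⊗ 9) ⊗ (-4 ⊕ -5))) = -2

Expand innermost to outermost. Recall ⊕ takes the minimum of its arguments and ⊗ takes their sum. Working out the expression (((9 ⊕ 5) ⊕ (6 ⊕ -2)) ⊕ ((-5 ⊗ 9) ⊗ (-4 ⊕ -5))) gives -2.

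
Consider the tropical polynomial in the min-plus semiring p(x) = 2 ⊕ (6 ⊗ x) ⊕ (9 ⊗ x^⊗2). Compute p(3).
p(3) = 2

A tropical monomial a ⊗ x^⊗i evaluates to a + i · x. Evaluating each term at x = 3:
  Term 0 contributes 2 + 0 · 3 = 2
  Term 1 contributes 6 + 1 · 3 = 9
  Term 2 contributes 9 + 2 · 3 = 15
p(3) = ⊕ of these = min[2, 9, 15] = 2.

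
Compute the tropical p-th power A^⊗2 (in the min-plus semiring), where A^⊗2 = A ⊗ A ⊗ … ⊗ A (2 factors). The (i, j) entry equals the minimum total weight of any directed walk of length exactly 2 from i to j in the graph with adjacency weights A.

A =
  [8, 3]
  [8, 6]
A^⊗2 =
  [11, 9]
  [14, 11]

Each entry (A^⊗2)_ij equals the minimum over all length-2 walks i = v_0 → v_1 → … → v_2 = j of Σ_t A[v_t][v_{t+1}]. For example, for (i, j) = (0, 1) we minimise over 2 possible intermediate vertex sequences; the minimum is 9, attained along the walk 0 → 1 → 1.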